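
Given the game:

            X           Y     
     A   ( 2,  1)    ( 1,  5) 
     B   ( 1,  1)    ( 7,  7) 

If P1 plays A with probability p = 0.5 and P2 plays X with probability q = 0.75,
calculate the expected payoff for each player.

E[P1] = 2.125, E[P2] = 2.25

Work:
E[P1] = p·q·π₁(A,X) + p·(1-q)·π₁(A,Y) + (1-p)·q·π₁(B,X) + (1-p)·(1-q)·π₁(B,Y)
= 0.5·0.75·2 + 0.5·0.25·1 + 0.5·0.75·1 + 0.5·0.25·7
= 2.125

E[P2] = 2.25 (similar calculation)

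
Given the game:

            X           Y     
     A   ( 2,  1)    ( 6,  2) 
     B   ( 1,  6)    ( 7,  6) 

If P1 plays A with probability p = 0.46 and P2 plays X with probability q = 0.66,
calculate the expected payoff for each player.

E[P1] = 3.1872, E[P2] = 3.8564

Work:
E[P1] = p·q·π₁(A,X) + p·(1-q)·π₁(A,Y) + (1-p)·q·π₁(B,X) + (1-p)·(1-q)·π₁(B,Y)
= 0.46·0.66·2 + 0.46·0.34·6 + 0.54·0.66·1 + 0.54·0.34·7
= 3.1872

E[P2] = 3.8564 (similar calculation)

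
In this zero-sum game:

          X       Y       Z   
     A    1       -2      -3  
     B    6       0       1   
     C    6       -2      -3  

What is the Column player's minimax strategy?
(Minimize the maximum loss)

Column should play Y, value = 0

Work:
Column player minimizes Row's maximum payoff:
Column X: max payoff to Row = 6
Column Y: max payoff to Row = 0
Column Z: max payoff to Row = 1
Minimum is 0, achieved by column Y.
Minimax strategy: Y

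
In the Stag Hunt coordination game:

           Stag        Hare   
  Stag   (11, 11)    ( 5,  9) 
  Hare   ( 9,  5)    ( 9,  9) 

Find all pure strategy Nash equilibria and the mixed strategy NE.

Pure NE: (Stag, Stag) and (Hare, Hare); Mixed NE: p = 0.6667, q = 0.6667

Work:
Check pure NE:
(Stag, Stag): (11, 11) - no unilateral deviation beneficial
(Hare, Hare): (9, 9) - no unilateral deviation beneficial
Mixed NE: P1 plays Stag with p = 0.6667, P2 plays Stag with q = 0.6667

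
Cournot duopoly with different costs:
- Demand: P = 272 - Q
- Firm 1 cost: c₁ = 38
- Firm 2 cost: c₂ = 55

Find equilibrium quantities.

q₁* = 83.67, q₂* = 66.67

Work:
Reaction: q₁ = (272 - 38 - q₂)/2
Reaction: q₂ = (272 - 55 - q₁)/2
Solve simultaneously:
q₁* = (272 - 2×38 + 55)/3 = 83.67
q₂* = (272 - 2×55 + 38)/3 = 66.67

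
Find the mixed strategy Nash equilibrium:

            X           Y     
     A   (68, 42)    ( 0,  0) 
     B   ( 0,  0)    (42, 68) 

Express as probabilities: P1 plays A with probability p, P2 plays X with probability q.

p = 0.6182, q = 0.3818

Work:
Find probabilities that make opponent indifferent:
P2 chooses q to make P1 indifferent between A and B
P1 chooses p to make P2 indifferent between X and Y
Mixed NE: P1 plays (A: 0.6182, B: 0.3818), P2 plays (X: 0.3818, Y: 0.6182)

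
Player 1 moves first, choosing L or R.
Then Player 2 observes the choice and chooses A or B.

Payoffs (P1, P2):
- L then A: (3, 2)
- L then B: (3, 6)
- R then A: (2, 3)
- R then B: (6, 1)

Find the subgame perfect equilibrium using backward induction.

P1 plays L, P2 plays B after L and A after R; Payoff (3, 6)

Work:
Backward induction:
After L: P2 chooses B → P1 gets 3
After R: P2 chooses A → P1 gets 2
P1 chooses L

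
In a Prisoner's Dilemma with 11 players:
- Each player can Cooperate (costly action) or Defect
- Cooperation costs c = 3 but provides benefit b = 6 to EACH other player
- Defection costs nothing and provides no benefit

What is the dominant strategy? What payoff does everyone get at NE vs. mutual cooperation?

Dominant: Defect; NE payoff = 0; Coop payoff = 57

Work:
Defect dominates (saves cost c = 3, benefit to others is external)
NE: All defect → everyone gets 0
If all cooperate: each receives (10)×6 - 3 = 57
Social dilemma: 57 > 0 but NE gives 0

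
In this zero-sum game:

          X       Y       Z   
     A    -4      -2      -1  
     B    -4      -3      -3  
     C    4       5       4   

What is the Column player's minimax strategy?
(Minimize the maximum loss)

Column should play X or Z (all achieve the minimum), value = 4

Work:
Column player minimizes Row's maximum payoff:
Column X: max payoff to Row = 4
Column Y: max payoff to Row = 5
Column Z: max payoff to Row = 4
Minimum is 4, achieved by columns X, Z (tied).
Each of X or Z is a minimax strategy.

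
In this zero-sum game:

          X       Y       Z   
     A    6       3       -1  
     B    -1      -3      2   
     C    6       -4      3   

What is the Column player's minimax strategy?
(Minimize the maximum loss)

Column should play Y or Z (all achieve the minimum), value = 3

Work:
Column player minimizes Row's maximum payoff:
Column X: max payoff to Row = 6
Column Y: max payoff to Row = 3
Column Z: max payoff to Row = 3
Minimum is 3, achieved by columns Y, Z (tied).
Each of Y or Z is a minimax strategy.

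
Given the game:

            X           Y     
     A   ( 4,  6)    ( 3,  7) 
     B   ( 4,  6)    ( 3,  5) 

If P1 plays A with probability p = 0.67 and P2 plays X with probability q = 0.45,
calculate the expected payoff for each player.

E[P1] = 3.45, E[P2] = 6.187

Work:
E[P1] = p·q·π₁(A,X) + p·(1-q)·π₁(A,Y) + (1-p)·q·π₁(B,X) + (1-p)·(1-q)·π₁(B,Y)
= 0.67·0.45·4 + 0.67·0.55·3 + 0.33·0.45·4 + 0.33·0.55·3
= 3.45

E[P2] = 6.187 (similar calculation)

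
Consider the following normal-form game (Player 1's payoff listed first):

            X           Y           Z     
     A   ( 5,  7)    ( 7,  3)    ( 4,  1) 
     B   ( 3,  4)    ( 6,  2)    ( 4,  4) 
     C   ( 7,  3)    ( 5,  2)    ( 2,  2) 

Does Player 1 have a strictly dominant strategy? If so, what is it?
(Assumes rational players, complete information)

No strictly dominant strategy exists for Player 1

Work:
A strategy strictly dominates another if it gives a strictly higher payoff against every opponent action. Compare each pair of P1's strategies column-by-column:
  A vs B: [5 vs 3, 7 vs 6, 4 vs 4] → A does not strictly dominate B (column Z: 4 ≤ 4)
  A vs C: [5 vs 7, 7 vs 5, 4 vs 2] → A does not strictly dominate C (column X: 5 ≤ 7)
  B vs A: [3 vs 5, 6 vs 7, 4 vs 4] → B does not strictly dominate A (column X: 3 ≤ 5)
  B vs C: [3 vs 7, 6 vs 5, 4 vs 2] → B does not strictly dominate C (column X: 3 ≤ 7)
  C vs A: [7 vs 5, 5 vs 7, 2 vs 4] → C does not strictly dominate A (column Y: 5 ≤ 7)
  C vs B: [7 vs 3, 5 vs 6, 2 vs 4] → C does not strictly dominate B (column Y: 5 ≤ 6)
No single strategy strictly dominates all others → no strictly dominant strategy.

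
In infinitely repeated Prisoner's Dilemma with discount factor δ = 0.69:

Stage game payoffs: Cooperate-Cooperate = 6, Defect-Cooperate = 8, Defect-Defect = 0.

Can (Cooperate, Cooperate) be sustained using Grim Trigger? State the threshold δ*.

δ* = 0.25; since δ = 0.69 ≥ 0.25, cooperation can be sustained

Work:
For Grim Trigger:
Cooperate forever: 6/(1-δ)
Defect then punished: 8 + 0·δ/(1-δ)
Need: 6/(1-δ) ≥ 8 + 0·δ/(1-δ)
Solving: δ ≥ (T-R)/(T-P) = (8-6)/(8-0) = 0.25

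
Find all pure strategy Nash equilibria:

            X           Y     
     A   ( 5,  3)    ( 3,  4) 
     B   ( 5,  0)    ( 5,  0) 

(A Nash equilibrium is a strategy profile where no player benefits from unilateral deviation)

Nash equilibrium: (B, X), (B, Y)

Work:
Best responses:
  P1 vs X: payoffs [5, 5] → best response A/B (payoff 5)
  P1 vs Y: payoffs [3, 5] → best response B (payoff 5)
  P2 vs A: payoffs [3, 4] → best response Y (payoff 4)
  P2 vs B: payoffs [0, 0] → best response X/Y (payoff 0)
Mutual best responses: (B,X), (B,Y) → Nash equilibria.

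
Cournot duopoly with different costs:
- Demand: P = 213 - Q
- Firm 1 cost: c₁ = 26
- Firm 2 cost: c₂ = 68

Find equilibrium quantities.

q₁* = 76.33, q₂* = 34.33

Work:
Reaction: q₁ = (213 - 26 - q₂)/2
Reaction: q₂ = (213 - 68 - q₁)/2
Solve simultaneously:
q₁* = (213 - 2×26 + 68)/3 = 76.33
q₂* = (213 - 2×68 + 26)/3 = 34.33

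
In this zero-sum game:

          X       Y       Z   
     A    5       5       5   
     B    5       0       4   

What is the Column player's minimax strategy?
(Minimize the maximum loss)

Column should play X or Y or Z (all achieve the minimum), value = 5

Work:
Column player minimizes Row's maximum payoff:
Column X: max payoff to Row = 5
Column Y: max payoff to Row = 5
Column Z: max payoff to Row = 5
Minimum is 5, achieved by columns X, Y, Z (tied).
Each of X or Y or Z is a minimax strategy.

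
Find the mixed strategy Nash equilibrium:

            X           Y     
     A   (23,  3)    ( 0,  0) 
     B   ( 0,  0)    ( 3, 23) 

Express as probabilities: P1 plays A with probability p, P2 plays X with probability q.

p = 0.8846, q = 0.1154

Work:
Find probabilities that make opponent indifferent:
P2 chooses q to make P1 indifferent between A and B
P1 chooses p to make P2 indifferent between X and Y
Mixed NE: P1 plays (A: 0.8846, B: 0.1154), P2 plays (X: 0.1154, Y: 0.8846)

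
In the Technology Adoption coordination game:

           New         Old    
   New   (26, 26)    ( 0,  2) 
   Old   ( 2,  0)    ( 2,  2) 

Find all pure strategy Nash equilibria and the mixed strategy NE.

Pure NE: (New, New) and (Old, Old); Mixed NE: p = 0.0769, q = 0.0769

Work:
Check pure NE:
(New, New): (26, 26) - no unilateral deviation beneficial
(Old, Old): (2, 2) - no unilateral deviation beneficial
Mixed NE: P1 plays New with p = 0.0769, P2 plays New with q = 0.0769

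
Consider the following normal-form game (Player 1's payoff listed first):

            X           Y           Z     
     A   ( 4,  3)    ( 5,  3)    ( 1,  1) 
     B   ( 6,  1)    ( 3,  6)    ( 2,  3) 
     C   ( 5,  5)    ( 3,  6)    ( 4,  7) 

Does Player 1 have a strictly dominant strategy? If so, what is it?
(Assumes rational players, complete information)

No strictly dominant strategy exists for Player 1

Work:
A strategy strictly dominates another if it gives a strictly higher payoff against every opponent action. Compare each pair of P1's strategies column-by-column:
  A vs B: [4 vs 6, 5 vs 3, 1 vs 2] → A does not strictly dominate B (column X: 4 ≤ 6)
  A vs C: [4 vs 5, 5 vs 3, 1 vs 4] → A does not strictly dominate C (column X: 4 ≤ 5)
  B vs A: [6 vs 4, 3 vs 5, 2 vs 1] → B does not strictly dominate A (column Y: 3 ≤ 5)
  B vs C: [6 vs 5, 3 vs 3, 2 vs 4] → B does not strictly dominate C (column Y: 3 ≤ 3)
  C vs A: [5 vs 4, 3 vs 5, 4 vs 1] → C does not strictly dominate A (column Y: 3 ≤ 5)
  C vs B: [5 vs 6, 3 vs 3, 4 vs 2] → C does not strictly dominate B (column X: 5 ≤ 6)
No single strategy strictly dominates all others → no strictly dominant strategy.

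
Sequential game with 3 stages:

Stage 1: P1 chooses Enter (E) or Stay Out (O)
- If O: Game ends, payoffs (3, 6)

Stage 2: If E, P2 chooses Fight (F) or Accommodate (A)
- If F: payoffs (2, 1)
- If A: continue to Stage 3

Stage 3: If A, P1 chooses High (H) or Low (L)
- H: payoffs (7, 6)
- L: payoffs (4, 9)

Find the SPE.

SPE: (E, A, H); Outcome (7, 6)

Work:
Stage 3: P1 chooses H (7 vs 4)
Stage 2: P2: F->1, A->6 (anticipating H). Choose A
Stage 1: P1: O->3, E->7 (anticipating A, H). Choose E
SPE path: E -> A -> H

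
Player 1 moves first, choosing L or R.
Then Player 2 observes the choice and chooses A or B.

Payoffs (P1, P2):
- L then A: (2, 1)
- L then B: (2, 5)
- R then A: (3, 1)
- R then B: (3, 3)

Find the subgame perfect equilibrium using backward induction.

P1 plays R, P2 plays B after L and B after R; Payoff (3, 3)

Work:
Backward induction:
After L: P2 chooses B → P1 gets 2
After R: P2 chooses B → P1 gets 3
P1 chooses R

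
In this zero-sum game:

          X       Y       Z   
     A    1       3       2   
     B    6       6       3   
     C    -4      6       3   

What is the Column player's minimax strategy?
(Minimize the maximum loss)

Column should play Z, value = 3

Work:
Column player minimizes Row's maximum payoff:
Column X: max payoff to Row = 6
Column Y: max payoff to Row = 6
Column Z: max payoff to Row = 3
Minimum is 3, achieved by column Z.
Minimax strategy: Z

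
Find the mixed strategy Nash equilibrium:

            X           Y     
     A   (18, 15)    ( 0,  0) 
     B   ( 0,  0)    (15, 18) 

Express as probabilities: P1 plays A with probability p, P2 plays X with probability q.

p = 0.5455, q = 0.4545

Work:
Find probabilities that make opponent indifferent:
P2 chooses q to make P1 indifferent between A and B
P1 chooses p to make P2 indifferent between X and Y
Mixed NE: P1 plays (A: 0.5455, B: 0.4545), P2 plays (X: 0.4545, Y: 0.5455)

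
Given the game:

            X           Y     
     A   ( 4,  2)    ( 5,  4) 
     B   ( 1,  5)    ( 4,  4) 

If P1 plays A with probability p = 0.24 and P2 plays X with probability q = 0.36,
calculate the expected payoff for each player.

E[P1] = 3.3328, E[P2] = 4.1008

Work:
E[P1] = p·q·π₁(A,X) + p·(1-q)·π₁(A,Y) + (1-p)·q·π₁(B,X) + (1-p)·(1-q)·π₁(B,Y)
= 0.24·0.36·4 + 0.24·0.64·5 + 0.76·0.36·1 + 0.76·0.64·4
= 3.3328

E[P2] = 4.1008 (similar calculation)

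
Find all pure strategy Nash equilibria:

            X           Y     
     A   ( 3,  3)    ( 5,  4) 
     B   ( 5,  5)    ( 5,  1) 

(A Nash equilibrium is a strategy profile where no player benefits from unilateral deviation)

Nash equilibrium: (A, Y), (B, X)

Work:
Best responses:
  P1 vs X: payoffs [3, 5] → best response B (payoff 5)
  P1 vs Y: payoffs [5, 5] → best response A/B (payoff 5)
  P2 vs A: payoffs [3, 4] → best response Y (payoff 4)
  P2 vs B: payoffs [5, 1] → best response X (payoff 5)
Mutual best responses: (A,Y), (B,X) → Nash equilibria.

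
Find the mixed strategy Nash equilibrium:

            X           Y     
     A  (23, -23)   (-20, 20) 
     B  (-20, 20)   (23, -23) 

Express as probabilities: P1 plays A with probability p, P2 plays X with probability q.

p = 0.5, q = 0.5

Work:
Find probabilities that make opponent indifferent:
P2 chooses q to make P1 indifferent between A and B
P1 chooses p to make P2 indifferent between X and Y
Mixed NE: P1 plays (A: 0.5, B: 0.5), P2 plays (X: 0.5, Y: 0.5)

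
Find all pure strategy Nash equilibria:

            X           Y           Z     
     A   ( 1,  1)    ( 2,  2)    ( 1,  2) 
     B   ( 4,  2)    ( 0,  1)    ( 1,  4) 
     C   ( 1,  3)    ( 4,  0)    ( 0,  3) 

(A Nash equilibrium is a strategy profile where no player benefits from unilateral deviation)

Nash equilibrium: (A, Z), (B, Z)

Work:
Best responses:
  P1 vs X: payoffs [1, 4, 1] → best response B (payoff 4)
  P1 vs Y: payoffs [2, 0, 4] → best response C (payoff 4)
  P1 vs Z: payoffs [1, 1, 0] → best response A/B (payoff 1)
  P2 vs A: payoffs [1, 2, 2] → best response Y/Z (payoff 2)
  P2 vs B: payoffs [2, 1, 4] → best response Z (payoff 4)
  P2 vs C: payoffs [3, 0, 3] → best response X/Z (payoff 3)
Mutual best responses: (A,Z), (B,Z) → Nash equilibria.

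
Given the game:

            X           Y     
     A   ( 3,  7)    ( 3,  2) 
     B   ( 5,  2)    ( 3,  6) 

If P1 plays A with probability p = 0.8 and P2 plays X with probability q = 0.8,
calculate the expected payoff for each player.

E[P1] = 3.32, E[P2] = 5.36

Work:
E[P1] = p·q·π₁(A,X) + p·(1-q)·π₁(A,Y) + (1-p)·q·π₁(B,X) + (1-p)·(1-q)·π₁(B,Y)
= 0.8·0.8·3 + 0.8·0.2·3 + 0.2·0.8·5 + 0.2·0.2·3
= 3.32

E[P2] = 5.36 (similar calculation)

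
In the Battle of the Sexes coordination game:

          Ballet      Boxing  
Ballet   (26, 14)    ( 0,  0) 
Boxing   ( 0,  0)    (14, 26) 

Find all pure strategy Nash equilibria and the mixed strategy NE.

Pure NE: (Ballet, Ballet) and (Boxing, Boxing); Mixed NE: p = 0.65, q = 0.35

Work:
Check pure NE:
(Ballet, Ballet): (26, 14) - no unilateral deviation beneficial
(Boxing, Boxing): (14, 26) - no unilateral deviation beneficial
Mixed NE: P1 plays Ballet with p = 0.65, P2 plays Ballet with q = 0.35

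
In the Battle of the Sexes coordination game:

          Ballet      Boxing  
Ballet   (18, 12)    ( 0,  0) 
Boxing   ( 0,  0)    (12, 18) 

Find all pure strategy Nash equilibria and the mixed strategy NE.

Pure NE: (Ballet, Ballet) and (Boxing, Boxing); Mixed NE: p = 0.6, q = 0.4

Work:
Check pure NE:
(Ballet, Ballet): (18, 12) - no unilateral deviation beneficial
(Boxing, Boxing): (12, 18) - no unilateral deviation beneficial
Mixed NE: P1 plays Ballet with p = 0.6, P2 plays Ballet with q = 0.4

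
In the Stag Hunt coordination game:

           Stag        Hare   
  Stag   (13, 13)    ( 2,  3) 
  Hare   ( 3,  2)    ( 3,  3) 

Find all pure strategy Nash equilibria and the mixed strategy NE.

Pure NE: (Stag, Stag) and (Hare, Hare); Mixed NE: p = 0.0909, q = 0.0909

Work:
Check pure NE:
(Stag, Stag): (13, 13) - no unilateral deviation beneficial
(Hare, Hare): (3, 3) - no unilateral deviation beneficial
Mixed NE: P1 plays Stag with p = 0.0909, P2 plays Stag with q = 0.0909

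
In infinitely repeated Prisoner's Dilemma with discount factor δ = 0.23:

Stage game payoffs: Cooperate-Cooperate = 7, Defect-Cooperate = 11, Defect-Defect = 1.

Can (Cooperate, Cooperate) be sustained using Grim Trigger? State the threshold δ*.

δ* = 0.4; since δ = 0.23 < 0.4, cooperation cannot be sustained

Work:
For Grim Trigger:
Cooperate forever: 7/(1-δ)
Defect then punished: 11 + 1·δ/(1-δ)
Need: 7/(1-δ) ≥ 11 + 1·δ/(1-δ)
Solving: δ ≥ (T-R)/(T-P) = (11-7)/(11-1) = 0.4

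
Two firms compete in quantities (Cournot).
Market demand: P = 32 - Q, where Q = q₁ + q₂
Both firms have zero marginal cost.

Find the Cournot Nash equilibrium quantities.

q₁* = q₂* = 10.67; P* = 10.67

Work:
Profit: π_i = P·q_i = (a - q_i - q_j)·q_i
FOC: ∂π_i/∂q_i = a - 2q_i - q_j = 0
Reaction function: q_i = (32 - q_j)/2
Symmetry: q* = 32/3 = 10.67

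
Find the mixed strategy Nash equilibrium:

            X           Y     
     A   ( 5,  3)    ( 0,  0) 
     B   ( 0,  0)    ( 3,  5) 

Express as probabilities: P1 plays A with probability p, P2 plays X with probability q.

p = 0.625, q = 0.375

Work:
Find probabilities that make opponent indifferent:
P2 chooses q to make P1 indifferent between A and B
P1 chooses p to make P2 indifferent between X and Y
Mixed NE: P1 plays (A: 0.625, B: 0.375), P2 plays (X: 0.375, Y: 0.625)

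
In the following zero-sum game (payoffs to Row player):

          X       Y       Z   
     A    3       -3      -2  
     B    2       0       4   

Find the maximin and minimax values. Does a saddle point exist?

Maximin = 0, Minimax = 0, Saddle: True

Work:
Row minimums: [-3, 0] → maximin = 0
Column maximums: [3, 0, 4] → minimax = 0
Saddle point exists! Game value = 0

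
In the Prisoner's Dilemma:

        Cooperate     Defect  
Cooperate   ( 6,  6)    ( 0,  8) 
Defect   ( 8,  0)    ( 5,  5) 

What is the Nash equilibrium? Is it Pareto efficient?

(Defect, Defect) is NE; not Pareto efficient

Work:
Defect dominates Cooperate for both players:
If P2 cooperates: Defect (8) > Cooperate (6)
If P2 defects: Defect (5) > Cooperate (0)
NE: (Defect, Defect) with payoff (5, 5)
But (Cooperate, Cooperate) = (6, 6) Pareto dominates (5, 5)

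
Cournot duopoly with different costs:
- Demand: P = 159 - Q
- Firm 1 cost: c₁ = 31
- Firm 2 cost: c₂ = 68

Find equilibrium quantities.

q₁* = 55.0, q₂* = 18.0

Work:
Reaction: q₁ = (159 - 31 - q₂)/2
Reaction: q₂ = (159 - 68 - q₁)/2
Solve simultaneously:
q₁* = (159 - 2×31 + 68)/3 = 55.0
q₂* = (159 - 2×68 + 31)/3 = 18.0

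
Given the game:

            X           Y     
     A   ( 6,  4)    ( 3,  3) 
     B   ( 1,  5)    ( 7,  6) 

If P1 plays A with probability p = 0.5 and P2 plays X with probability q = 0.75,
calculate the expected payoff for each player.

E[P1] = 3.875, E[P2] = 4.5

Work:
E[P1] = p·q·π₁(A,X) + p·(1-q)·π₁(A,Y) + (1-p)·q·π₁(B,X) + (1-p)·(1-q)·π₁(B,Y)
= 0.5·0.75·6 + 0.5·0.25·3 + 0.5·0.75·1 + 0.5·0.25·7
= 3.875

E[P2] = 4.5 (similar calculation)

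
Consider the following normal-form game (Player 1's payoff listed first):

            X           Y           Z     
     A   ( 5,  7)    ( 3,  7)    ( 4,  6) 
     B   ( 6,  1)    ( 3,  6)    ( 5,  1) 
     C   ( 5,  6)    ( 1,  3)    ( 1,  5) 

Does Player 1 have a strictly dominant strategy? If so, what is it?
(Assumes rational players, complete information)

No strictly dominant strategy exists for Player 1

Work:
A strategy strictly dominates another if it gives a strictly higher payoff against every opponent action. Compare each pair of P1's strategies column-by-column:
  A vs B: [5 vs 6, 3 vs 3, 4 vs 5] → A does not strictly dominate B (column X: 5 ≤ 6)
  A vs C: [5 vs 5, 3 vs 1, 4 vs 1] → A does not strictly dominate C (column X: 5 ≤ 5)
  B vs A: [6 vs 5, 3 vs 3, 5 vs 4] → B does not strictly dominate A (column Y: 3 ≤ 3)
  B vs C: [6 vs 5, 3 vs 1, 5 vs 1] → B strictly dominates C
  C vs A: [5 vs 5, 1 vs 3, 1 vs 4] → C does not strictly dominate A (column X: 5 ≤ 5)
  C vs B: [5 vs 6, 1 vs 3, 1 vs 5] → C does not strictly dominate B (column X: 5 ≤ 6)
No single strategy strictly dominates all others → no strictly dominant strategy.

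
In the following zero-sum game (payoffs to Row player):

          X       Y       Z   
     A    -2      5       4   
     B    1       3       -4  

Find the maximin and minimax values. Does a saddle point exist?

Maximin = -2, Minimax = 1, Saddle: False

Work:
Row minimums: [-2, -4] → maximin = -2
Column maximums: [1, 5, 4] → minimax = 1
No saddle point (maximin ≠ minimax). Mixed strategy needed.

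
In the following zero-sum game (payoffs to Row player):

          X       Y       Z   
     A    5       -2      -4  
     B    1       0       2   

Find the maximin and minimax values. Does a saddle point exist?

Maximin = 0, Minimax = 0, Saddle: True

Work:
Row minimums: [-4, 0] → maximin = 0
Column maximums: [5, 0, 2] → minimax = 0
Saddle point exists! Game value = 0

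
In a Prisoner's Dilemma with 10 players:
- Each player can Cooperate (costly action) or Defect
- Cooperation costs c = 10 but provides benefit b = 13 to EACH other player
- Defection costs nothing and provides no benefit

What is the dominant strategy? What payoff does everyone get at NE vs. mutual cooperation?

Dominant: Defect; NE payoff = 0; Coop payoff = 107

Work:
Defect dominates (saves cost c = 10, benefit to others is external)
NE: All defect → everyone gets 0
If all cooperate: each receives (9)×13 - 10 = 107
Social dilemma: 107 > 0 but NE gives 0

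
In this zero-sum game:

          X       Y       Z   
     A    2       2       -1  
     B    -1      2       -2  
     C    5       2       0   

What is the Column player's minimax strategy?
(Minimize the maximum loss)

Column should play Z, value = 0

Work:
Column player minimizes Row's maximum payoff:
Column X: max payoff to Row = 5
Column Y: max payoff to Row = 2
Column Z: max payoff to Row = 0
Minimum is 0, achieved by column Z.
Minimax strategy: Z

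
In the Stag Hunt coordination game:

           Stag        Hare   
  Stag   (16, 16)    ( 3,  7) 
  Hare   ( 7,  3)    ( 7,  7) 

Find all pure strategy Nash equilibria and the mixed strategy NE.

Pure NE: (Stag, Stag) and (Hare, Hare); Mixed NE: p = 0.3077, q = 0.3077

Work:
Check pure NE:
(Stag, Stag): (16, 16) - no unilateral deviation beneficial
(Hare, Hare): (7, 7) - no unilateral deviation beneficial
Mixed NE: P1 plays Stag with p = 0.3077, P2 plays Stag with q = 0.3077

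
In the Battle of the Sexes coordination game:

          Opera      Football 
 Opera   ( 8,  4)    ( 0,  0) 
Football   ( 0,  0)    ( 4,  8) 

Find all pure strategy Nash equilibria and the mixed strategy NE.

Pure NE: (Opera, Opera) and (Football, Football); Mixed NE: p = 0.6667, q = 0.3333

Work:
Check pure NE:
(Opera, Opera): (8, 4) - no unilateral deviation beneficial
(Football, Football): (4, 8) - no unilateral deviation beneficial
Mixed NE: P1 plays Opera with p = 0.6667, P2 plays Opera with q = 0.3333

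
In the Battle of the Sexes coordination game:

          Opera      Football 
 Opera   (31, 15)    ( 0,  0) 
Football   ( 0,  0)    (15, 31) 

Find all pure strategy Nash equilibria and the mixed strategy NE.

Pure NE: (Opera, Opera) and (Football, Football); Mixed NE: p = 0.6739, q = 0.3261

Work:
Check pure NE:
(Opera, Opera): (31, 15) - no unilateral deviation beneficial
(Football, Football): (15, 31) - no unilateral deviation beneficial
Mixed NE: P1 plays Opera with p = 0.6739, P2 plays Opera with q = 0.3261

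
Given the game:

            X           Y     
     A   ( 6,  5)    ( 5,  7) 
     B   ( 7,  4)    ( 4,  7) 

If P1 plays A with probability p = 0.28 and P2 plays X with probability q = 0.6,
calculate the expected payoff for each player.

E[P1] = 5.744, E[P2] = 5.368

Work:
E[P1] = p·q·π₁(A,X) + p·(1-q)·π₁(A,Y) + (1-p)·q·π₁(B,X) + (1-p)·(1-q)·π₁(B,Y)
= 0.28·0.6·6 + 0.28·0.4·5 + 0.72·0.6·7 + 0.72·0.4·4
= 5.744

E[P2] = 5.368 (similar calculation)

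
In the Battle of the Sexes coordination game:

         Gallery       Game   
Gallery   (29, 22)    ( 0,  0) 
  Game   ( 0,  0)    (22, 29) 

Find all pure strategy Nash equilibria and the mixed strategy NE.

Pure NE: (Gallery, Gallery) and (Game, Game); Mixed NE: p = 0.5686, q = 0.4314

Work:
Check pure NE:
(Gallery, Gallery): (29, 22) - no unilateral deviation beneficial
(Game, Game): (22, 29) - no unilateral deviation beneficial
Mixed NE: P1 plays Gallery with p = 0.5686, P2 plays Gallery with q = 0.4314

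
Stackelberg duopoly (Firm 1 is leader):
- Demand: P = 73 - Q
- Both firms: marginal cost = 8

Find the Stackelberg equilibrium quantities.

q₁* (leader) = 32.5, q₂* (follower) = 16.25

Work:
Follower's reaction: q₂ = (a - c - q₁)/2
Leader substitutes: π₁ = q₁·(a - q₁ - (a-c-q₁)/2 - c)
FOC: q₁* = (73 - 8)/2 = 32.50
Then: q₂* = (73 - 8 - 32.5)/2 = 16.25
Leader has first-mover advantage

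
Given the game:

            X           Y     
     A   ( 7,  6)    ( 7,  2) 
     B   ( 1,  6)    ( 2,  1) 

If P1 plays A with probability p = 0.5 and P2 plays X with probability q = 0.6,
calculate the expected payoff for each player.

E[P1] = 4.2, E[P2] = 4.2

Work:
E[P1] = p·q·π₁(A,X) + p·(1-q)·π₁(A,Y) + (1-p)·q·π₁(B,X) + (1-p)·(1-q)·π₁(B,Y)
= 0.5·0.6·7 + 0.5·0.4·7 + 0.5·0.6·1 + 0.5·0.4·2
= 4.2

E[P2] = 4.2 (similar calculation)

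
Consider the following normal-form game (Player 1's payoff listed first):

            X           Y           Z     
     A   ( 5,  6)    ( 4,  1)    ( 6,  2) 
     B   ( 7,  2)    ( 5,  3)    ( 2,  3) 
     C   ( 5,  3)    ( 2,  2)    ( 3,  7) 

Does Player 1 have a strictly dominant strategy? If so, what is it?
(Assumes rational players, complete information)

No strictly dominant strategy exists for Player 1

Work:
A strategy strictly dominates another if it gives a strictly higher payoff against every opponent action. Compare each pair of P1's strategies column-by-column:
  A vs B: [5 vs 7, 4 vs 5, 6 vs 2] → A does not strictly dominate B (column X: 5 ≤ 7)
  A vs C: [5 vs 5, 4 vs 2, 6 vs 3] → A does not strictly dominate C (column X: 5 ≤ 5)
  B vs A: [7 vs 5, 5 vs 4, 2 vs 6] → B does not strictly dominate A (column Z: 2 ≤ 6)
  B vs C: [7 vs 5, 5 vs 2, 2 vs 3] → B does not strictly dominate C (column Z: 2 ≤ 3)
  C vs A: [5 vs 5, 2 vs 4, 3 vs 6] → C does not strictly dominate A (column X: 5 ≤ 5)
  C vs B: [5 vs 7, 2 vs 5, 3 vs 2] → C does not strictly dominate B (column X: 5 ≤ 7)
No single strategy strictly dominates all others → no strictly dominant strategy.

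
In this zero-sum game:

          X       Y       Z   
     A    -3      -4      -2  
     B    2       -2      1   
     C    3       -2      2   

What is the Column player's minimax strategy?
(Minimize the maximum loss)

Column should play Y, value = -2

Work:
Column player minimizes Row's maximum payoff:
Column X: max payoff to Row = 3
Column Y: max payoff to Row = -2
Column Z: max payoff to Row = 2
Minimum is -2, achieved by column Y.
Minimax strategy: Y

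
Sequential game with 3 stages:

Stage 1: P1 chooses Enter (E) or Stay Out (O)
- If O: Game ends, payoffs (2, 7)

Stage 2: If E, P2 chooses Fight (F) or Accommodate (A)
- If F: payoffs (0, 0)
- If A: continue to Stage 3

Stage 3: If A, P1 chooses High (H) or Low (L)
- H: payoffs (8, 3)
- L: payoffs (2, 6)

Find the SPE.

SPE: (E, A, H); Outcome (8, 3)

Work:
Stage 3: P1 chooses H (8 vs 2)
Stage 2: P2: F->0, A->3 (anticipating H). Choose A
Stage 1: P1: O->2, E->8 (anticipating A, H). Choose E
SPE path: E -> A -> H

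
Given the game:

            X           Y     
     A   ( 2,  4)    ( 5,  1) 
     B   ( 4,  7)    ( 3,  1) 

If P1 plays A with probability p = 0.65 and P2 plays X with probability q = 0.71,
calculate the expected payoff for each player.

E[P1] = 3.164, E[P2] = 3.8755

Work:
E[P1] = p·q·π₁(A,X) + p·(1-q)·π₁(A,Y) + (1-p)·q·π₁(B,X) + (1-p)·(1-q)·π₁(B,Y)
= 0.65·0.71·2 + 0.65·0.29·5 + 0.35·0.71·4 + 0.35·0.29·3
= 3.164

E[P2] = 3.8755 (similar calculation)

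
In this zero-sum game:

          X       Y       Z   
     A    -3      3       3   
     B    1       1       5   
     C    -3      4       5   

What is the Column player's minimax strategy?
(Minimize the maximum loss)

Column should play X, value = 1

Work:
Column player minimizes Row's maximum payoff:
Column X: max payoff to Row = 1
Column Y: max payoff to Row = 4
Column Z: max payoff to Row = 5
Minimum is 1, achieved by column X.
Minimax strategy: X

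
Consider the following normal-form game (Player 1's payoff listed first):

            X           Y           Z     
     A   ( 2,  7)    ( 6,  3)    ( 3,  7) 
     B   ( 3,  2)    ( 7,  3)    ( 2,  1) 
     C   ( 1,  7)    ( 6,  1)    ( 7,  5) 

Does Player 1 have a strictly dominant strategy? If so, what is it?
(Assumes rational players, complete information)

No strictly dominant strategy exists for Player 1

Work:
A strategy strictly dominates another if it gives a strictly higher payoff against every opponent action. Compare each pair of P1's strategies column-by-column:
  A vs B: [2 vs 3, 6 vs 7, 3 vs 2] → A does not strictly dominate B (column X: 2 ≤ 3)
  A vs C: [2 vs 1, 6 vs 6, 3 vs 7] → A does not strictly dominate C (column Y: 6 ≤ 6)
  B vs A: [3 vs 2, 7 vs 6, 2 vs 3] → B does not strictly dominate A (column Z: 2 ≤ 3)
  B vs C: [3 vs 1, 7 vs 6, 2 vs 7] → B does not strictly dominate C (column Z: 2 ≤ 7)
  C vs A: [1 vs 2, 6 vs 6, 7 vs 3] → C does not strictly dominate A (column X: 1 ≤ 2)
  C vs B: [1 vs 3, 6 vs 7, 7 vs 2] → C does not strictly dominate B (column X: 1 ≤ 3)
No single strategy strictly dominates all others → no strictly dominant strategy.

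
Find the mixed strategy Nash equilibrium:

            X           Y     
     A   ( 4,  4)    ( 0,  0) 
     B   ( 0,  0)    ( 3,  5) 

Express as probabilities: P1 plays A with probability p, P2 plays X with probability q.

p = 0.5556, q = 0.4286

Work:
Find probabilities that make opponent indifferent:
P2 chooses q to make P1 indifferent between A and B
P1 chooses p to make P2 indifferent between X and Y
Mixed NE: P1 plays (A: 0.5556, B: 0.4444), P2 plays (X: 0.4286, Y: 0.5714)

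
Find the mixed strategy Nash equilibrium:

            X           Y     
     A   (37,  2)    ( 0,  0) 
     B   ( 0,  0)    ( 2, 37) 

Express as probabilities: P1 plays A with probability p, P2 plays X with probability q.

p = 0.9487, q = 0.0513

Work:
Find probabilities that make opponent indifferent:
P2 chooses q to make P1 indifferent between A and B
P1 chooses p to make P2 indifferent between X and Y
Mixed NE: P1 plays (A: 0.9487, B: 0.0513), P2 plays (X: 0.0513, Y: 0.9487)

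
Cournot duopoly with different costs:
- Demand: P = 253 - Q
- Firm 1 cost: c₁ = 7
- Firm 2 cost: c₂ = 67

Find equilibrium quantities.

q₁* = 102.0, q₂* = 42.0

Work:
Reaction: q₁ = (253 - 7 - q₂)/2
Reaction: q₂ = (253 - 67 - q₁)/2
Solve simultaneously:
q₁* = (253 - 2×7 + 67)/3 = 102.0
q₂* = (253 - 2×67 + 7)/3 = 42.0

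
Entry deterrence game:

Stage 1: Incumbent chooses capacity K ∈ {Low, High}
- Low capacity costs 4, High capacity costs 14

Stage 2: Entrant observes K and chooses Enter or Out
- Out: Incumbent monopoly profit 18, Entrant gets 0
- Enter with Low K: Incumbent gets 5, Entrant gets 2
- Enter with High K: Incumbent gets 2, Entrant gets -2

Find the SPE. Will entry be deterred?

SPE: (High, Enter|Low, Out|High); Entry deterred. Incumbent net profit = 4

Work:
After Low K: Entrant enters (2 > 0)
After High K: Entrant stays out (-2 < 0)
Incumbent: Low → 5−4=1, High → 18−14=4
Incumbent chooses High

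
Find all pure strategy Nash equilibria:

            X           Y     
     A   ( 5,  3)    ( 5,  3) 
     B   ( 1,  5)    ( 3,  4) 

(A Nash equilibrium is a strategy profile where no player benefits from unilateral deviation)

Nash equilibrium: (A, X), (A, Y)

Work:
Best responses:
  P1 vs X: payoffs [5, 1] → best response A (payoff 5)
  P1 vs Y: payoffs [5, 3] → best response A (payoff 5)
  P2 vs A: payoffs [3, 3] → best response X/Y (payoff 3)
  P2 vs B: payoffs [5, 4] → best response X (payoff 5)
Mutual best responses: (A,X), (A,Y) → Nash equilibria.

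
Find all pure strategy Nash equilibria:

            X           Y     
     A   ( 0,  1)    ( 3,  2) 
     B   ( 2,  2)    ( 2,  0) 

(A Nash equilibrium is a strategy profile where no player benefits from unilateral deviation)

Nash equilibrium: (A, Y), (B, X)

Work:
Best responses:
  P1 vs X: payoffs [0, 2] → best response B (payoff 2)
  P1 vs Y: payoffs [3, 2] → best response A (payoff 3)
  P2 vs A: payoffs [1, 2] → best response Y (payoff 2)
  P2 vs B: payoffs [2, 0] → best response X (payoff 2)
Mutual best responses: (A,Y), (B,X) → Nash equilibria.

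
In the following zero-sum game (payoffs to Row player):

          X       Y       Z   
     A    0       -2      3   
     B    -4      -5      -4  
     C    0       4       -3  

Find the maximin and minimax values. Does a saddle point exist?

Maximin = -2, Minimax = 0, Saddle: False

Work:
Row minimums: [-2, -5, -3] → maximin = -2
Column maximums: [0, 4, 3] → minimax = 0
No saddle point (maximin ≠ minimax). Mixed strategy needed.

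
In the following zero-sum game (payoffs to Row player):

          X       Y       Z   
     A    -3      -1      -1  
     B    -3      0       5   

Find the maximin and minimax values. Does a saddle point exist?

Maximin = -3, Minimax = -3, Saddle: True

Work:
Row minimums: [-3, -3] → maximin = -3
Column maximums: [-3, 0, 5] → minimax = -3
Saddle point exists! Game value = -3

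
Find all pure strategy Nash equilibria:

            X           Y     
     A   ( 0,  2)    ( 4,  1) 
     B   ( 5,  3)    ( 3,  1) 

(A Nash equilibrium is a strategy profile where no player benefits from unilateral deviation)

Nash equilibrium: (B, X)

Work:
Best responses:
  P1 vs X: payoffs [0, 5] → best response B (payoff 5)
  P1 vs Y: payoffs [4, 3] → best response A (payoff 4)
  P2 vs A: payoffs [2, 1] → best response X (payoff 2)
  P2 vs B: payoffs [3, 1] → best response X (payoff 3)
Mutual best responses: (B,X) → Nash equilibria.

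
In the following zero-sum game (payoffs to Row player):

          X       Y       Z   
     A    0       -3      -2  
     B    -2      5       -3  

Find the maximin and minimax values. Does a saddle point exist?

Maximin = -3, Minimax = -2, Saddle: False

Work:
Row minimums: [-3, -3] → maximin = -3
Column maximums: [0, 5, -2] → minimax = -2
No saddle point (maximin ≠ minimax). Mixed strategy needed.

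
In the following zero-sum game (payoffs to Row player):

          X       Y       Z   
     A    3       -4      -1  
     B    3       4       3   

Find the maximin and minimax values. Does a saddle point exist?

Maximin = 3, Minimax = 3, Saddle: True

Work:
Row minimums: [-4, 3] → maximin = 3
Column maximums: [3, 4, 3] → minimax = 3
Saddle point exists! Game value = 3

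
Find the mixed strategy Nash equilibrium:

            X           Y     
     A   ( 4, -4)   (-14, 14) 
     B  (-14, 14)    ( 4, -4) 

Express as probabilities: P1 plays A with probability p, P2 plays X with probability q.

p = 0.5, q = 0.5

Work:
Find probabilities that make opponent indifferent:
P2 chooses q to make P1 indifferent between A and B
P1 chooses p to make P2 indifferent between X and Y
Mixed NE: P1 plays (A: 0.5, B: 0.5), P2 plays (X: 0.5, Y: 0.5)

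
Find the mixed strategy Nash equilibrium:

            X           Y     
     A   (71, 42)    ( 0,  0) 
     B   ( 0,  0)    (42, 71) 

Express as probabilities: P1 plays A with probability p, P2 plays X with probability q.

p = 0.6283, q = 0.3717

Work:
Find probabilities that make opponent indifferent:
P2 chooses q to make P1 indifferent between A and B
P1 chooses p to make P2 indifferent between X and Y
Mixed NE: P1 plays (A: 0.6283, B: 0.3717), P2 plays (X: 0.3717, Y: 0.6283)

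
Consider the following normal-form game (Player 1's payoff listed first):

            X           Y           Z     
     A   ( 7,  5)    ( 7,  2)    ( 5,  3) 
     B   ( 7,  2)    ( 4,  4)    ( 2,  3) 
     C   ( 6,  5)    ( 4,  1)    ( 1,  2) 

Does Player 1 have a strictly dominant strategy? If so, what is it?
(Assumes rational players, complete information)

No strictly dominant strategy exists for Player 1

Work:
A strategy strictly dominates another if it gives a strictly higher payoff against every opponent action. Compare each pair of P1's strategies column-by-column:
  A vs B: [7 vs 7, 7 vs 4, 5 vs 2] → A does not strictly dominate B (column X: 7 ≤ 7)
  A vs C: [7 vs 6, 7 vs 4, 5 vs 1] → A strictly dominates C
  B vs A: [7 vs 7, 4 vs 7, 2 vs 5] → B does not strictly dominate A (column X: 7 ≤ 7)
  B vs C: [7 vs 6, 4 vs 4, 2 vs 1] → B does not strictly dominate C (column Y: 4 ≤ 4)
  C vs A: [6 vs 7, 4 vs 7, 1 vs 5] → C does not strictly dominate A (column X: 6 ≤ 7)
  C vs B: [6 vs 7, 4 vs 4, 1 vs 2] → C does not strictly dominate B (column X: 6 ≤ 7)
No single strategy strictly dominates all others → no strictly dominant strategy.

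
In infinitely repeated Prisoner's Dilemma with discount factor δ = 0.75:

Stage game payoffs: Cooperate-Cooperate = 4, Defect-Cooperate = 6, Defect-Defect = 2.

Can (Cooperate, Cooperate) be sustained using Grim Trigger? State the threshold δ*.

δ* = 0.5; since δ = 0.75 ≥ 0.5, cooperation can be sustained

Work:
For Grim Trigger:
Cooperate forever: 4/(1-δ)
Defect then punished: 6 + 2·δ/(1-δ)
Need: 4/(1-δ) ≥ 6 + 2·δ/(1-δ)
Solving: δ ≥ (T-R)/(T-P) = (6-4)/(6-2) = 0.5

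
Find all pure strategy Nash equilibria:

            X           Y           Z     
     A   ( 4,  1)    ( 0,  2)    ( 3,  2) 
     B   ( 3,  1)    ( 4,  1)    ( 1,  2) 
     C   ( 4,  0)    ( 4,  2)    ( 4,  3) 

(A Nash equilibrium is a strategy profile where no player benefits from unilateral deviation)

Nash equilibrium: (C, Z)

Work:
Best responses:
  P1 vs X: payoffs [4, 3, 4] → best response A/C (payoff 4)
  P1 vs Y: payoffs [0, 4, 4] → best response B/C (payoff 4)
  P1 vs Z: payoffs [3, 1, 4] → best response C (payoff 4)
  P2 vs A: payoffs [1, 2, 2] → best response Y/Z (payoff 2)
  P2 vs B: payoffs [1, 1, 2] → best response Z (payoff 2)
  P2 vs C: payoffs [0, 2, 3] → best response Z (payoff 3)
Mutual best responses: (C,Z) → Nash equilibria.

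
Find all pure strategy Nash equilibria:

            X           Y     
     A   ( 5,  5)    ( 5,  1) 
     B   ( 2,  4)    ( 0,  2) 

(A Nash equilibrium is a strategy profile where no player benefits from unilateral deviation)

Nash equilibrium: (A, X)

Work:
Best responses:
  P1 vs X: payoffs [5, 2] → best response A (payoff 5)
  P1 vs Y: payoffs [5, 0] → best response A (payoff 5)
  P2 vs A: payoffs [5, 1] → best response X (payoff 5)
  P2 vs B: payoffs [4, 2] → best response X (payoff 4)
Mutual best responses: (A,X) → Nash equilibria.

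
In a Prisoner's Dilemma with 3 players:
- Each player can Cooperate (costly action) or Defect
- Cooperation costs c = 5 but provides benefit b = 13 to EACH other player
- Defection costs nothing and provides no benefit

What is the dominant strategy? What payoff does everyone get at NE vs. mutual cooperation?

Dominant: Defect; NE payoff = 0; Coop payoff = 21

Work:
Defect dominates (saves cost c = 5, benefit to others is external)
NE: All defect → everyone gets 0
If all cooperate: each receives (2)×13 - 5 = 21
Social dilemma: 21 > 0 but NE gives 0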